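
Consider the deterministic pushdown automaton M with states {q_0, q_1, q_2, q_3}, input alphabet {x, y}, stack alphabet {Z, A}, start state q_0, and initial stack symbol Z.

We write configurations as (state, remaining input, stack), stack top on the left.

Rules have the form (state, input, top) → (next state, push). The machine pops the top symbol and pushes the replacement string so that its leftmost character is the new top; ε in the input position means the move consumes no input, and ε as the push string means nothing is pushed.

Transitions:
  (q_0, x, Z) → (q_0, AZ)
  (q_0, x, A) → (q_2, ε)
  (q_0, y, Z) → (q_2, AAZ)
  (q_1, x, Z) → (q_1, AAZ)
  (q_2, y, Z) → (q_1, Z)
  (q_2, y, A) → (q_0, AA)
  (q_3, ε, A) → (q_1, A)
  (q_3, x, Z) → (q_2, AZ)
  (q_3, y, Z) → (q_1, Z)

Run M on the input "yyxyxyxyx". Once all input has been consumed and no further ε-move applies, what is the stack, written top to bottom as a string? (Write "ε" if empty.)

(q_0, yyxyxyxyx, Z)
  read y, top Z: go to q_2, push AAZ → (q_2, yxyxyxyx, AAZ)
  read y, top A: go to q_0, push AA → (q_0, xyxyxyx, AAAZ)
  read x, top A: go to q_2, push ε → (q_2, yxyxyx, AAZ)
  read y, top A: go to q_0, push AA → (q_0, xyxyx, AAAZ)
  read x, top A: go to q_2, push ε → (q_2, yxyx, AAZ)
  read y, top A: go to q_0, push AA → (q_0, xyx, AAAZ)
  read x, top A: go to q_2, push ε → (q_2, yx, AAZ)
  read y, top A: go to q_0, push AA → (q_0, x, AAAZ)
  read x, top A: go to q_2, push ε → (q_2, ε, AAZ)
All input consumed in state q_2 with stack AAZ.

AAZ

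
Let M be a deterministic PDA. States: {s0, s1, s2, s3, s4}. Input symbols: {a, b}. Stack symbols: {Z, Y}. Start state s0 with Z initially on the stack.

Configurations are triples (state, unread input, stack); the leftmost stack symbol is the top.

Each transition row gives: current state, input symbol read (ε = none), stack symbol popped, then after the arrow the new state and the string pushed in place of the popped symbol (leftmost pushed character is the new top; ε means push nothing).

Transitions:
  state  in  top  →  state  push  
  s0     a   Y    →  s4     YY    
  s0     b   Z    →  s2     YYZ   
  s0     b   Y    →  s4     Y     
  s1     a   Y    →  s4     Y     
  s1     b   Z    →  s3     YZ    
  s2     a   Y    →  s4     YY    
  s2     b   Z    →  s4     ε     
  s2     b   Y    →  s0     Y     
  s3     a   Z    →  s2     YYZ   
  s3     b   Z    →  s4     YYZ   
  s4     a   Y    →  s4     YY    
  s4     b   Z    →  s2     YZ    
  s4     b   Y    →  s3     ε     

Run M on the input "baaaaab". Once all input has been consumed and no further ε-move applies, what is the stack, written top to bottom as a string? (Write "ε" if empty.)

(s0, baaaaab, Z)
  read b, top Z: go to s2, push YYZ → (s2, aaaaab, YYZ)
  read a, top Y: go to s4, push YY → (s4, aaaab, YYYZ)
  read a, top Y: go to s4, push YY → (s4, aaab, YYYYZ)
  read a, top Y: go to s4, push YY → (s4, aab, YYYYYZ)
  read a, top Y: go to s4, push YY → (s4, ab, YYYYYYZ)
  read a, top Y: go to s4, push YY → (s4, b, YYYYYYYZ)
  read b, top Y: go to s3, push ε → (s3, ε, YYYYYYZ)
All input consumed in state s3 with stack YYYYYYZ.

YYYYYYZ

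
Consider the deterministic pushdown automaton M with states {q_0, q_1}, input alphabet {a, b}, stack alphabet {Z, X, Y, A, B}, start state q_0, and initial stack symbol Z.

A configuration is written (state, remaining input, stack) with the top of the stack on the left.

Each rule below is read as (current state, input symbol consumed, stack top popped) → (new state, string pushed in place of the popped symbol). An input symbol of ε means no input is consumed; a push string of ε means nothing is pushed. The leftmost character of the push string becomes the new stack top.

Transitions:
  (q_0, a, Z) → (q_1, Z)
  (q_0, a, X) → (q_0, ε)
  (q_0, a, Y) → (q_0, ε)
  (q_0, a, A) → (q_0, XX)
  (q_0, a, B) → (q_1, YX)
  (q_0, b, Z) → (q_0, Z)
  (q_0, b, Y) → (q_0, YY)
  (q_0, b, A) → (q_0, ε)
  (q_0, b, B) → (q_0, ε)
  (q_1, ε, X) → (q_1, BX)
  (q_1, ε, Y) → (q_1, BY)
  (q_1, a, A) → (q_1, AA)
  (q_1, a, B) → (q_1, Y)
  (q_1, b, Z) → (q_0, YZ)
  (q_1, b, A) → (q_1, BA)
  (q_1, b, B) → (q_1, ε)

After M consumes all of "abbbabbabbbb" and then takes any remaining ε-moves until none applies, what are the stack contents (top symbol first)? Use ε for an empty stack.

(q_0, abbbabbabbbb, Z) ⊢ (q_1, bbbabbabbbb, Z) ⊢ (q_0, bbabbabbbb, YZ) ⊢ (q_0, babbabbbb, YYZ) ⊢ (q_0, abbabbbb, YYYZ) ⊢ (q_0, bbabbbb, YYZ) ⊢ (q_0, babbbb, YYYZ) ⊢ (q_0, abbbb, YYYYZ) ⊢ (q_0, bbbb, YYYZ) ⊢ (q_0, bbb, YYYYZ) ⊢ (q_0, bb, YYYYYZ) ⊢ (q_0, b, YYYYYYZ) ⊢ (q_0, ε, YYYYYYYZ)
All input consumed in state q_0 with stack YYYYYYYZ.

YYYYYYYZ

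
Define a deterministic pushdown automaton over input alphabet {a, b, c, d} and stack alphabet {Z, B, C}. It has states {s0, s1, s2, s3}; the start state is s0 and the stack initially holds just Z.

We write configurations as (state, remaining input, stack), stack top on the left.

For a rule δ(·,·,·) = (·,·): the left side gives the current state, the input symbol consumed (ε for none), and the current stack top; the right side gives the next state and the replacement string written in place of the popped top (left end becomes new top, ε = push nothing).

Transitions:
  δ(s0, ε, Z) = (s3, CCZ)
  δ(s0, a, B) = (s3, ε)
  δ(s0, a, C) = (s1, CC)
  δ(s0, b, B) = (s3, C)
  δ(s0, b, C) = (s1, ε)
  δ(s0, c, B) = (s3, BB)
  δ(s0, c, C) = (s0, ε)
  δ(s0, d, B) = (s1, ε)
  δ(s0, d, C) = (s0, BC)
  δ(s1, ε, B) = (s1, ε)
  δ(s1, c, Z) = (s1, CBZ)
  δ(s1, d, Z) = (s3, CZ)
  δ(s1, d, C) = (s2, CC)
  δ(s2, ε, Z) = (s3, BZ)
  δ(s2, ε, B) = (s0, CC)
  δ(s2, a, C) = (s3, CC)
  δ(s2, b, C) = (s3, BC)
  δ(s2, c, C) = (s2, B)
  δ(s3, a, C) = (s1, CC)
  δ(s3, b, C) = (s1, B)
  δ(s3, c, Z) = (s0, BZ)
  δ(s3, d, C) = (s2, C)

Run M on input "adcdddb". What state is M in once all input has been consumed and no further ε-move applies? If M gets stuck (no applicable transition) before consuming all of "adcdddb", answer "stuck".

s3

(s0, adcdddb, Z) ⊢ (s3, adcdddb, CCZ) ⊢ (s1, dcdddb, CCCZ) ⊢ (s2, cdddb, CCCCZ) ⊢ (s2, dddb, BCCCZ) ⊢ (s0, dddb, CCCCCZ) ⊢ (s0, ddb, BCCCCCZ) ⊢ (s1, db, CCCCCZ) ⊢ (s2, b, CCCCCCZ) ⊢ (s3, ε, BCCCCCCZ)
All input consumed; M is in state s3.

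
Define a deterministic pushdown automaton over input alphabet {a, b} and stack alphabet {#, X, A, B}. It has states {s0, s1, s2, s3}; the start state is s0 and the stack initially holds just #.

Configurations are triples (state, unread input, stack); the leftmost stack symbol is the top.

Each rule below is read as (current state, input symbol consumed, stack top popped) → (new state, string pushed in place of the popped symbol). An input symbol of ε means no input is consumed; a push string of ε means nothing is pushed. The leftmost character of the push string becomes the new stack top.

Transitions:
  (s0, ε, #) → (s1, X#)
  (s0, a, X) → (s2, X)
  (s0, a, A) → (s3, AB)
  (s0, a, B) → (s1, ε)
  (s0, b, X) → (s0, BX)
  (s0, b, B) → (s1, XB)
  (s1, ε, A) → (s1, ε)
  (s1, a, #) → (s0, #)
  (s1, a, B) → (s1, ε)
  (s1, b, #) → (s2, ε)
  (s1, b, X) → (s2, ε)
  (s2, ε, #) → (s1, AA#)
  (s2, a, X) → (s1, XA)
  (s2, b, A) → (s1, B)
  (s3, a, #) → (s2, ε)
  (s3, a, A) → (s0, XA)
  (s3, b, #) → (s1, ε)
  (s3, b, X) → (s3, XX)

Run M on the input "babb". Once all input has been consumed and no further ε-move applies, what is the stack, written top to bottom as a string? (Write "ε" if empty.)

(s0, babb, #)
  ε-move, top #: go to s1, push X# → (s1, babb, X#)
  read b, top X: go to s2, push ε → (s2, abb, #)
  ε-move, top #: go to s1, push AA# → (s1, abb, AA#)
  ε-move, top A: go to s1, push ε → (s1, abb, A#)
  ε-move, top A: go to s1, push ε → (s1, abb, #)
  read a, top #: go to s0, push # → (s0, bb, #)
  ε-move, top #: go to s1, push X# → (s1, bb, X#)
  read b, top X: go to s2, push ε → (s2, b, #)
  ε-move, top #: go to s1, push AA# → (s1, b, AA#)
  ε-move, top A: go to s1, push ε → (s1, b, A#)
  ε-move, top A: go to s1, push ε → (s1, b, #)
  read b, top #: go to s2, push ε → (s2, ε, ε)
All input consumed in state s2 with stack ε.

ε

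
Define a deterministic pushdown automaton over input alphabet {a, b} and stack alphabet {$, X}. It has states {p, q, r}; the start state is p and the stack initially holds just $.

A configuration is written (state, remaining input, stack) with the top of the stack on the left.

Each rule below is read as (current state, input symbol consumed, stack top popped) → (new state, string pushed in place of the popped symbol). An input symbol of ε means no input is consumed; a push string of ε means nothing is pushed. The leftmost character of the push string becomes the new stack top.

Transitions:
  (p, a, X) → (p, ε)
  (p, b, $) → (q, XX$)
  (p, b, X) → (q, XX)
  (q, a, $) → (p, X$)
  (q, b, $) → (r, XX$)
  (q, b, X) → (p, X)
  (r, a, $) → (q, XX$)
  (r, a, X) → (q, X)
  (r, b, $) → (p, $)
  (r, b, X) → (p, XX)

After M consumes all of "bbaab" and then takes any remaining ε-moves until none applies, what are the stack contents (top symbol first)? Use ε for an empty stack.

XX$

(p, bbaab, $)
  read b, top $: go to q, push XX$ → (q, baab, XX$)
  read b, top X: go to p, push X → (p, aab, XX$)
  read a, top X: go to p, push ε → (p, ab, X$)
  read a, top X: go to p, push ε → (p, b, $)
  read b, top $: go to q, push XX$ → (q, ε, XX$)
All input consumed in state q with stack XX$.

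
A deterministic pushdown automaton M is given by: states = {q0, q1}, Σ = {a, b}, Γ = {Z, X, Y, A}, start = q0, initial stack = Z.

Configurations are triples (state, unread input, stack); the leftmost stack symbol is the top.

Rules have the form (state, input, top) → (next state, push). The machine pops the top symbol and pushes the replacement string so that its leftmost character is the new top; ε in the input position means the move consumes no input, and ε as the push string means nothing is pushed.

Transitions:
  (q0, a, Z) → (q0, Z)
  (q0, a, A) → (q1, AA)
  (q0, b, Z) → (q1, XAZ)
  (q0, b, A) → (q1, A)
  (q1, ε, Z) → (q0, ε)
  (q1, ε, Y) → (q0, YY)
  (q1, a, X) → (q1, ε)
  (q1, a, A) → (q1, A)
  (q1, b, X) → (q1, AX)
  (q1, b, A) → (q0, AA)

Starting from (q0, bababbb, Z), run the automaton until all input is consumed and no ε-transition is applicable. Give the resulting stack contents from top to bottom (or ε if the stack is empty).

AAAAAZ

(q0, bababbb, Z)
  read b, top Z: go to q1, push XAZ → (q1, ababbb, XAZ)
  read a, top X: go to q1, push ε → (q1, babbb, AZ)
  read b, top A: go to q0, push AA → (q0, abbb, AAZ)
  read a, top A: go to q1, push AA → (q1, bbb, AAAZ)
  read b, top A: go to q0, push AA → (q0, bb, AAAAZ)
  read b, top A: go to q1, push A → (q1, b, AAAAZ)
  read b, top A: go to q0, push AA → (q0, ε, AAAAAZ)
All input consumed in state q0 with stack AAAAAZ.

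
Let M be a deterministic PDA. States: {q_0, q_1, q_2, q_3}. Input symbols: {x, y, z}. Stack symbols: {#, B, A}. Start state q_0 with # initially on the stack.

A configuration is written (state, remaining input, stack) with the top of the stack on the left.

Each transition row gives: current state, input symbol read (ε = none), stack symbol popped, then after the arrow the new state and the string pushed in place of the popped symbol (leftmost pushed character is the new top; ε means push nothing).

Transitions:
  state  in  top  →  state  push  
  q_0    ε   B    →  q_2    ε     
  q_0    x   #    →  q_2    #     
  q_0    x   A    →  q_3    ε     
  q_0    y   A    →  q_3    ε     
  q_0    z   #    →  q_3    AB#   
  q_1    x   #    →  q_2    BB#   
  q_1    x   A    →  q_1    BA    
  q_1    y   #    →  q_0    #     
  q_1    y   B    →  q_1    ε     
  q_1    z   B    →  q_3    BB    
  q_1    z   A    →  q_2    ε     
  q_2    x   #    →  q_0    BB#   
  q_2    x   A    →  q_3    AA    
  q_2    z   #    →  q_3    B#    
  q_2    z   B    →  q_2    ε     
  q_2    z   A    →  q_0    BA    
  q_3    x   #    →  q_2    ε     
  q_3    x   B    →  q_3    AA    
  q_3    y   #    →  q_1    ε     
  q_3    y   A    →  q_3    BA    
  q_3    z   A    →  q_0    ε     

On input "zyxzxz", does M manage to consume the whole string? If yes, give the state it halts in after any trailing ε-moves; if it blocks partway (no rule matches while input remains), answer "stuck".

(q_0, zyxzxz, #)
  read z, top #: go to q_3, push AB# → (q_3, yxzxz, AB#)
  read y, top A: go to q_3, push BA → (q_3, xzxz, BAB#)
  read x, top B: go to q_3, push AA → (q_3, zxz, AAAB#)
  read z, top A: go to q_0, push ε → (q_0, xz, AAB#)
  read x, top A: go to q_3, push ε → (q_3, z, AB#)
  read z, top A: go to q_0, push ε → (q_0, ε, B#)
  ε-move, top B: go to q_2, push ε → (q_2, ε, #)
All input consumed; M is in state q_2.

q_2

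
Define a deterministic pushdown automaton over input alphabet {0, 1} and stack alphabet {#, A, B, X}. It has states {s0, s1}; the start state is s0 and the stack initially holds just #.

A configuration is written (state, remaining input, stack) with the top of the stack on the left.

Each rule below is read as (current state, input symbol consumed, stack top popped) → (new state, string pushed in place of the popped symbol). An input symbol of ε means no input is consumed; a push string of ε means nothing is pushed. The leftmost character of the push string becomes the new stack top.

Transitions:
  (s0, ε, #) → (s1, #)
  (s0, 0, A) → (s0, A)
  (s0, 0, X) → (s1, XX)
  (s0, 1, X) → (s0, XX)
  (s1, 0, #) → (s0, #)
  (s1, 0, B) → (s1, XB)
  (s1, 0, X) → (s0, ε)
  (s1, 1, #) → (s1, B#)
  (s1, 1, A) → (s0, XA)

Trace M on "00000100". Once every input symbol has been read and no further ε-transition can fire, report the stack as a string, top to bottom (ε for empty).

B#

(s0, 00000100, #) ⊢ (s1, 00000100, #) ⊢ (s0, 0000100, #) ⊢ (s1, 0000100, #) ⊢ (s0, 000100, #) ⊢ (s1, 000100, #) ⊢ (s0, 00100, #) ⊢ (s1, 00100, #) ⊢ (s0, 0100, #) ⊢ (s1, 0100, #) ⊢ (s0, 100, #) ⊢ (s1, 100, #) ⊢ (s1, 00, B#) ⊢ (s1, 0, XB#) ⊢ (s0, ε, B#)
All input consumed in state s0 with stack B#.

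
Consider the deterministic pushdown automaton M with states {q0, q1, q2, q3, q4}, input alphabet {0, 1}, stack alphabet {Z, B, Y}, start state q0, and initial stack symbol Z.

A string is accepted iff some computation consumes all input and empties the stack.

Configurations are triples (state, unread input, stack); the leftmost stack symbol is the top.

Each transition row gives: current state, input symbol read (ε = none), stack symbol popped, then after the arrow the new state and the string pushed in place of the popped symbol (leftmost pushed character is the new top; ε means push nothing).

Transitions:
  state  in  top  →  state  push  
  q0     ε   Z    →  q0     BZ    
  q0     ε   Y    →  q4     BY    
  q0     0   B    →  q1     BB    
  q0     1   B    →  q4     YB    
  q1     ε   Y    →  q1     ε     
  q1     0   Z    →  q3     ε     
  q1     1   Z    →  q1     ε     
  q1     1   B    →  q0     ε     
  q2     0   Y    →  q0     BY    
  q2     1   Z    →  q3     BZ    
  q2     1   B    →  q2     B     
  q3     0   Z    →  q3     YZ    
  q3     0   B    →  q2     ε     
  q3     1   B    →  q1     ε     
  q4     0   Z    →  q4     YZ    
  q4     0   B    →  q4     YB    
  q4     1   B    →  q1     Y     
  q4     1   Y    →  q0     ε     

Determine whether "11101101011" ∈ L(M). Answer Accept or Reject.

(q0, 11101101011, Z)
  ε-move, top Z: go to q0, push BZ → (q0, 11101101011, BZ)
  read 1, top B: go to q4, push YB → (q4, 1101101011, YBZ)
  read 1, top Y: go to q0, push ε → (q0, 101101011, BZ)
  read 1, top B: go to q4, push YB → (q4, 01101011, YBZ)
No transition applies at (q4, 01101011, YBZ); input not fully consumed.

Reject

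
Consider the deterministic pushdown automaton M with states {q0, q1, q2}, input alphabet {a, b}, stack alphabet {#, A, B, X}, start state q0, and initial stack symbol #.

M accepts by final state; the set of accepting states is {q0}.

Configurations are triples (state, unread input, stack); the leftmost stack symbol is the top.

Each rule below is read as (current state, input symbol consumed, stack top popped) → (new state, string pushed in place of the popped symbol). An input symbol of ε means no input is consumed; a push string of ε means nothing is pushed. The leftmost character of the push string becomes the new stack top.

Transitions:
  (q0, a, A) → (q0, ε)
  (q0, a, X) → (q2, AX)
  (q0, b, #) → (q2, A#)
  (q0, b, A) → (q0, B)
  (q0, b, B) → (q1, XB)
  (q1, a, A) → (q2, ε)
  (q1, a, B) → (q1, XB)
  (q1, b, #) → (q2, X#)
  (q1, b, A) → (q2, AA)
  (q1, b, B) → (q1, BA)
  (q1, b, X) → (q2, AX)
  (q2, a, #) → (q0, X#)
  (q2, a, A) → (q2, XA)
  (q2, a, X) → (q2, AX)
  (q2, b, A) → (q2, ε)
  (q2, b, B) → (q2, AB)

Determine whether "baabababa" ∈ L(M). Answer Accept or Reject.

(q0, baabababa, #) ⊢ (q2, aabababa, A#) ⊢ (q2, abababa, XA#) ⊢ (q2, bababa, AXA#) ⊢ (q2, ababa, XA#) ⊢ (q2, baba, AXA#) ⊢ (q2, aba, XA#) ⊢ (q2, ba, AXA#) ⊢ (q2, a, XA#) ⊢ (q2, ε, AXA#)
All input consumed; state q2 ∉ F and no further ε-move applies.

Reject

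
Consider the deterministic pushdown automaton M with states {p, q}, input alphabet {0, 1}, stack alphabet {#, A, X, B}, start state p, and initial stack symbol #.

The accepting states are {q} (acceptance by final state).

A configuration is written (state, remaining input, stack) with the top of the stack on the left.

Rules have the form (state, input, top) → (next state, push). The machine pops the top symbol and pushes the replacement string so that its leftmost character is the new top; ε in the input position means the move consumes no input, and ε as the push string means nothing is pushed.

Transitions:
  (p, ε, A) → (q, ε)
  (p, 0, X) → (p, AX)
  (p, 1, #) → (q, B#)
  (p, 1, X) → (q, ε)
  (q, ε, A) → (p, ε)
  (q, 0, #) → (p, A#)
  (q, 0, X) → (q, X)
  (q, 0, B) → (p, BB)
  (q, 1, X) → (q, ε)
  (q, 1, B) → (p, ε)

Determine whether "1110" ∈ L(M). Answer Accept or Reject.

(p, 1110, #) ⊢ (q, 110, B#) ⊢ (p, 10, #) ⊢ (q, 0, B#) ⊢ (p, ε, BB#)
All input consumed; state p ∉ F and no further ε-move applies.

Reject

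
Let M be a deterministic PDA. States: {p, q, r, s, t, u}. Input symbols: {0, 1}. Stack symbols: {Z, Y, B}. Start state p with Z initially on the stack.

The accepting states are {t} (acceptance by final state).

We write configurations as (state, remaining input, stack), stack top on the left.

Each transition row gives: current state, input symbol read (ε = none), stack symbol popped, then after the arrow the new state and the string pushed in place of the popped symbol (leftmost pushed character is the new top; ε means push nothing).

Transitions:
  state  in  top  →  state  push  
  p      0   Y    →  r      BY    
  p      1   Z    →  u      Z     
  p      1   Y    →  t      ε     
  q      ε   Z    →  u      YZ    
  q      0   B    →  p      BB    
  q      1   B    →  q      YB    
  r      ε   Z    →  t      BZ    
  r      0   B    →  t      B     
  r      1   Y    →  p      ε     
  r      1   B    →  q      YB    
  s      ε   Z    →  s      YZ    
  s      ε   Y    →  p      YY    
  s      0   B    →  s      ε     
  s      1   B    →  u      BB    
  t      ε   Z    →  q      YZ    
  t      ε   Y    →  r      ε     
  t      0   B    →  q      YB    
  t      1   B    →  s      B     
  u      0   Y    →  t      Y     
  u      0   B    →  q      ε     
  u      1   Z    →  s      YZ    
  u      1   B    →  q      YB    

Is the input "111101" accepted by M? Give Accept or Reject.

Accept

(p, 111101, Z)
  read 1, top Z: go to u, push Z → (u, 11101, Z)
  read 1, top Z: go to s, push YZ → (s, 1101, YZ)
  ε-move, top Y: go to p, push YY → (p, 1101, YYZ)
  read 1, top Y: go to t, push ε → (t, 101, YZ)
  ε-move, top Y: go to r, push ε → (r, 101, Z)
  ε-move, top Z: go to t, push BZ → (t, 101, BZ)
  read 1, top B: go to s, push B → (s, 01, BZ)
  read 0, top B: go to s, push ε → (s, 1, Z)
  ε-move, top Z: go to s, push YZ → (s, 1, YZ)
  ε-move, top Y: go to p, push YY → (p, 1, YYZ)
  read 1, top Y: go to t, push ε → (t, ε, YZ)
All input consumed; state t ∈ F.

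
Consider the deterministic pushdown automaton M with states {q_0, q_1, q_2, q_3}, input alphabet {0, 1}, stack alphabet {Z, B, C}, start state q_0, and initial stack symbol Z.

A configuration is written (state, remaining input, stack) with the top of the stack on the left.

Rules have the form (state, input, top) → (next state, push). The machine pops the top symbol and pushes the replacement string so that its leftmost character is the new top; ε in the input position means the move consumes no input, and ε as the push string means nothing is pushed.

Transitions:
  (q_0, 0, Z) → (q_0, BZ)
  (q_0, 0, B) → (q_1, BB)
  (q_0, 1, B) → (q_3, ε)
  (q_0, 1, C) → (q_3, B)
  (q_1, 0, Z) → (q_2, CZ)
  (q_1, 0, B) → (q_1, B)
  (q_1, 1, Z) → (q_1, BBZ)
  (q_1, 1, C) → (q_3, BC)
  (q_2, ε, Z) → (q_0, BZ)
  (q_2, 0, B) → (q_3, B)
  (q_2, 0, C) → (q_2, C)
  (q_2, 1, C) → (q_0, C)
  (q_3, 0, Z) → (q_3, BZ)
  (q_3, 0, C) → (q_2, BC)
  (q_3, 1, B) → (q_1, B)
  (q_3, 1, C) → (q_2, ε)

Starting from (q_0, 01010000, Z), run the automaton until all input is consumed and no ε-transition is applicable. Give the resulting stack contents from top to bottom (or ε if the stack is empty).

BZ

(q_0, 01010000, Z)
  read 0, top Z: go to q_0, push BZ → (q_0, 1010000, BZ)
  read 1, top B: go to q_3, push ε → (q_3, 010000, Z)
  read 0, top Z: go to q_3, push BZ → (q_3, 10000, BZ)
  read 1, top B: go to q_1, push B → (q_1, 0000, BZ)
  read 0, top B: go to q_1, push B → (q_1, 000, BZ)
  read 0, top B: go to q_1, push B → (q_1, 00, BZ)
  read 0, top B: go to q_1, push B → (q_1, 0, BZ)
  read 0, top B: go to q_1, push B → (q_1, ε, BZ)
All input consumed in state q_1 with stack BZ.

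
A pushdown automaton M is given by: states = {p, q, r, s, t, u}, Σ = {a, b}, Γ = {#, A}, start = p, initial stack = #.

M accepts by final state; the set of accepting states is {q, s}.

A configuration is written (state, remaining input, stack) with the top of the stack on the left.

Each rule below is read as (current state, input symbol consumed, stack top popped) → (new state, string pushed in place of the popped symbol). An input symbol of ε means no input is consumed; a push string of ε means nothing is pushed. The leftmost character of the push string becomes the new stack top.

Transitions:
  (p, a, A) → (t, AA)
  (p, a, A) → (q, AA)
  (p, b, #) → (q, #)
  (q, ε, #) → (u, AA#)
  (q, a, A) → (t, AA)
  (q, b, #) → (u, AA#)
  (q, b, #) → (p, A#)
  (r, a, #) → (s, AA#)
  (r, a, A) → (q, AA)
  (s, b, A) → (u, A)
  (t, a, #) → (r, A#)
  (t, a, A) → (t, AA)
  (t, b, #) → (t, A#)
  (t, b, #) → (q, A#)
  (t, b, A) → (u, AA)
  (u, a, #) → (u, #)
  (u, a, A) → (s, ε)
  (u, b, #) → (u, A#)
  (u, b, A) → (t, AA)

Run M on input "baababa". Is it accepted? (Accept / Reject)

No computation consumes all input and reaches a final state.

Reject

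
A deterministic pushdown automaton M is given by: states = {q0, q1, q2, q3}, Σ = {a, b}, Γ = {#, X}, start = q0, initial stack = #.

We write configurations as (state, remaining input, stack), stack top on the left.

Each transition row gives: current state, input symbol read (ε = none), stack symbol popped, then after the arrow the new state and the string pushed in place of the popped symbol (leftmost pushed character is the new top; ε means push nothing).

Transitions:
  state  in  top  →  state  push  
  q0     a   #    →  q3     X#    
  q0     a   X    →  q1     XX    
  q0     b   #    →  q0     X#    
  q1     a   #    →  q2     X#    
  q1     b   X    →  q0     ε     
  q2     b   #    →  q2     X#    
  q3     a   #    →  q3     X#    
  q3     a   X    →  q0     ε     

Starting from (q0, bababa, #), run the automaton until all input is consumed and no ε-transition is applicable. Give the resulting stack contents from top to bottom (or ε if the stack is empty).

XX#

(q0, bababa, #)
  read b, top #: go to q0, push X# → (q0, ababa, X#)
  read a, top X: go to q1, push XX → (q1, baba, XX#)
  read b, top X: go to q0, push ε → (q0, aba, X#)
  read a, top X: go to q1, push XX → (q1, ba, XX#)
  read b, top X: go to q0, push ε → (q0, a, X#)
  read a, top X: go to q1, push XX → (q1, ε, XX#)
All input consumed in state q1 with stack XX#.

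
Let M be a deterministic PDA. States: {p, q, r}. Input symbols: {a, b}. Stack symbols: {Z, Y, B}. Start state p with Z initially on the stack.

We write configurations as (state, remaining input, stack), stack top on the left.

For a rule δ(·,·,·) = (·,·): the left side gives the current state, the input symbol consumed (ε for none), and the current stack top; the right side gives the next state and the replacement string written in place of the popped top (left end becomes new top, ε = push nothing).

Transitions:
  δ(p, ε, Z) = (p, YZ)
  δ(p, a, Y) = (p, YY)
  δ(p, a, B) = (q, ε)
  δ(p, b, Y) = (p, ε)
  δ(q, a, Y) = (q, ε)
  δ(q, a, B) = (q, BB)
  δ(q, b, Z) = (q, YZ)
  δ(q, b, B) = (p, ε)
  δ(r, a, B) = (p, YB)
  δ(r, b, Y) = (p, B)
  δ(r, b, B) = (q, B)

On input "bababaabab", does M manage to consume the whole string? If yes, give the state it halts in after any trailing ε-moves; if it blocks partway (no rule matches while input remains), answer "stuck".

(p, bababaabab, Z) ⊢ (p, bababaabab, YZ) ⊢ (p, ababaabab, Z) ⊢ (p, ababaabab, YZ) ⊢ (p, babaabab, YYZ) ⊢ (p, abaabab, YZ) ⊢ (p, baabab, YYZ) ⊢ (p, aabab, YZ) ⊢ (p, abab, YYZ) ⊢ (p, bab, YYYZ) ⊢ (p, ab, YYZ) ⊢ (p, b, YYYZ) ⊢ (p, ε, YYZ)
All input consumed; M is in state p.

p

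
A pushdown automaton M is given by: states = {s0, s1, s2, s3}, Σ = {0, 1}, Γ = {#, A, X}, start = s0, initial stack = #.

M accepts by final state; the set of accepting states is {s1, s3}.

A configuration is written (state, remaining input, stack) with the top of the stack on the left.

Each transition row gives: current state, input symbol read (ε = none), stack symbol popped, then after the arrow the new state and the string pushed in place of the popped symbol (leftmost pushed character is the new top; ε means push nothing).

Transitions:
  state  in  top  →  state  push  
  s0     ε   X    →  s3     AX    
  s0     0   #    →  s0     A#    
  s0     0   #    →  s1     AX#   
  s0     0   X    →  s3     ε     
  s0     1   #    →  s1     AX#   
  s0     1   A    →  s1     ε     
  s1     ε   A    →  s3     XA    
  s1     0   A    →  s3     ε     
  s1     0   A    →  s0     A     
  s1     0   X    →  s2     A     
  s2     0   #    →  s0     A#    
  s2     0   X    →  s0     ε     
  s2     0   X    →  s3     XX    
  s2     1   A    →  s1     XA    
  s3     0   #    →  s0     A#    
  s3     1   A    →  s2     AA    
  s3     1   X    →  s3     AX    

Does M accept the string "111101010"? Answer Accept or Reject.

No computation consumes all input and reaches a final state.

Reject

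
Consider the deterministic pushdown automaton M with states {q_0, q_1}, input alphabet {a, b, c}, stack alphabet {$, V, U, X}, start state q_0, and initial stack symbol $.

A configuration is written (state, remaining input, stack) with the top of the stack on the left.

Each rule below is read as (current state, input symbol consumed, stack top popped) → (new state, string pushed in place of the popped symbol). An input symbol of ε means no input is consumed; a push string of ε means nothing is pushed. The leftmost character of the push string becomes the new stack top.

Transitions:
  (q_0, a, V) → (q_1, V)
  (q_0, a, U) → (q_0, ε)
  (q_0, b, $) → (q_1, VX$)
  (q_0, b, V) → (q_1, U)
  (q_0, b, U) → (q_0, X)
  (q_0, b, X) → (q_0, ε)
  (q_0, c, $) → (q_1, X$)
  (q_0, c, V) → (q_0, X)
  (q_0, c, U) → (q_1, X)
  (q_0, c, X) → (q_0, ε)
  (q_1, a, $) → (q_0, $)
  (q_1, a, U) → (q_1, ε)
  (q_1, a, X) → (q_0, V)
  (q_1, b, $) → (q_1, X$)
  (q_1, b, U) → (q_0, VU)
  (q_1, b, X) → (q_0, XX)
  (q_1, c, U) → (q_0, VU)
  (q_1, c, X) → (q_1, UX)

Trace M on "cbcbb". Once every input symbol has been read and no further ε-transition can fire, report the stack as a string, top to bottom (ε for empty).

VX$

(q_0, cbcbb, $)
  read c, top $: go to q_1, push X$ → (q_1, bcbb, X$)
  read b, top X: go to q_0, push XX → (q_0, cbb, XX$)
  read c, top X: go to q_0, push ε → (q_0, bb, X$)
  read b, top X: go to q_0, push ε → (q_0, b, $)
  read b, top $: go to q_1, push VX$ → (q_1, ε, VX$)
All input consumed in state q_1 with stack VX$.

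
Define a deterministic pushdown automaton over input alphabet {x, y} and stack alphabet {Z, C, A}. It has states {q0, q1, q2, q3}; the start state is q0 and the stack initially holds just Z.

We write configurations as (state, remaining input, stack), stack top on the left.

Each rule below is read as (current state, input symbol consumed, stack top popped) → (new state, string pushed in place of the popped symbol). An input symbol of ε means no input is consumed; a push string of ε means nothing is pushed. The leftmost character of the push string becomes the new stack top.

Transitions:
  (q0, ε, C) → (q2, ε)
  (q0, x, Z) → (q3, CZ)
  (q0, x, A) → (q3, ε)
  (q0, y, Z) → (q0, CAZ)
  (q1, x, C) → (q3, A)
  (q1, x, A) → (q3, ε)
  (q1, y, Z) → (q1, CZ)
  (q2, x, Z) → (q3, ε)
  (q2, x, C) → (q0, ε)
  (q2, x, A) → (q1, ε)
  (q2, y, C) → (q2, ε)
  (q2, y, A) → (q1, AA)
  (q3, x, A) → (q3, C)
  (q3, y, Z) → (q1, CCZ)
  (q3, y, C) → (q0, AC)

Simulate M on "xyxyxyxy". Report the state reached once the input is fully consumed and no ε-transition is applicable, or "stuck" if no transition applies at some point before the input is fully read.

q0

(q0, xyxyxyxy, Z)
  read x, top Z: go to q3, push CZ → (q3, yxyxyxy, CZ)
  read y, top C: go to q0, push AC → (q0, xyxyxy, ACZ)
  read x, top A: go to q3, push ε → (q3, yxyxy, CZ)
  read y, top C: go to q0, push AC → (q0, xyxy, ACZ)
  read x, top A: go to q3, push ε → (q3, yxy, CZ)
  read y, top C: go to q0, push AC → (q0, xy, ACZ)
  read x, top A: go to q3, push ε → (q3, y, CZ)
  read y, top C: go to q0, push AC → (q0, ε, ACZ)
All input consumed; M is in state q0.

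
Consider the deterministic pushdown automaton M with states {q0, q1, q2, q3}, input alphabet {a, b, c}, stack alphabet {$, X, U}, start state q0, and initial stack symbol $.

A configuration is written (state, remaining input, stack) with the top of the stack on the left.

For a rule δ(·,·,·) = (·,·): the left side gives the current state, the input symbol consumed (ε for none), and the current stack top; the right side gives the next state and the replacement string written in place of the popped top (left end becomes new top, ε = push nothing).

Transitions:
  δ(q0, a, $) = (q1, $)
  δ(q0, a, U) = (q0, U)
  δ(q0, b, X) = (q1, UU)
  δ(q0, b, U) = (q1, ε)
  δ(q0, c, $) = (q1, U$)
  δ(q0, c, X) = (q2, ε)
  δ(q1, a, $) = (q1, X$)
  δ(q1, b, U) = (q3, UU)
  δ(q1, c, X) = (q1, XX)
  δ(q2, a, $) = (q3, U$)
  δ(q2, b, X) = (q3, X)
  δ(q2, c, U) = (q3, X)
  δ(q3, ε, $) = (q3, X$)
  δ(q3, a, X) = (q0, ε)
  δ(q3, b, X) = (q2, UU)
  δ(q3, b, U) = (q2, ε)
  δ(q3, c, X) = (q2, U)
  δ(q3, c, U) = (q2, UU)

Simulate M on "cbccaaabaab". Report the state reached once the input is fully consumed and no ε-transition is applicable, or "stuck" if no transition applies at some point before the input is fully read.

stuck

(q0, cbccaaabaab, $)
  read c, top $: go to q1, push U$ → (q1, bccaaabaab, U$)
  read b, top U: go to q3, push UU → (q3, ccaaabaab, UU$)
  read c, top U: go to q2, push UU → (q2, caaabaab, UUU$)
  read c, top U: go to q3, push X → (q3, aaabaab, XUU$)
  read a, top X: go to q0, push ε → (q0, aabaab, UU$)
  read a, top U: go to q0, push U → (q0, abaab, UU$)
  read a, top U: go to q0, push U → (q0, baab, UU$)
  read b, top U: go to q1, push ε → (q1, aab, U$)
No transition for (q1, a, top U); M blocks with input aab remaining.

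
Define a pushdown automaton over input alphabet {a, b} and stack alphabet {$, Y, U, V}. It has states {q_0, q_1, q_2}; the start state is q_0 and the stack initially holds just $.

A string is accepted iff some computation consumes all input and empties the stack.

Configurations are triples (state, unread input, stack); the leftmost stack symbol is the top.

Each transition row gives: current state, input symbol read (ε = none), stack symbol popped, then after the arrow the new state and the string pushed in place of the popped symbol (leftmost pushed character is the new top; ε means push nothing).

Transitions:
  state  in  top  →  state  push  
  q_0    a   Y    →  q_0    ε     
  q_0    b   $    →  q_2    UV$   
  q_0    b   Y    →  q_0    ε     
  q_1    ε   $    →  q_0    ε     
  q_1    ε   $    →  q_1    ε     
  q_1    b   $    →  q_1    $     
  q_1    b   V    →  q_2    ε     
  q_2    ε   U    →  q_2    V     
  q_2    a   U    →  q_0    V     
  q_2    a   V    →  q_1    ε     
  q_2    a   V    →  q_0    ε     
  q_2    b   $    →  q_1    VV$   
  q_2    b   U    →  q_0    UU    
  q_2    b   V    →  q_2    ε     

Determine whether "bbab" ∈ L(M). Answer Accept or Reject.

Accept

One accepting computation: (q_0, bbab, $) ⊢ (q_2, bab, UV$) ⊢ (q_2, bab, VV$) ⊢ (q_2, ab, V$) ⊢ (q_1, b, $) ⊢ (q_1, ε, $) ⊢ (q_0, ε, ε)
All input consumed and the stack is empty.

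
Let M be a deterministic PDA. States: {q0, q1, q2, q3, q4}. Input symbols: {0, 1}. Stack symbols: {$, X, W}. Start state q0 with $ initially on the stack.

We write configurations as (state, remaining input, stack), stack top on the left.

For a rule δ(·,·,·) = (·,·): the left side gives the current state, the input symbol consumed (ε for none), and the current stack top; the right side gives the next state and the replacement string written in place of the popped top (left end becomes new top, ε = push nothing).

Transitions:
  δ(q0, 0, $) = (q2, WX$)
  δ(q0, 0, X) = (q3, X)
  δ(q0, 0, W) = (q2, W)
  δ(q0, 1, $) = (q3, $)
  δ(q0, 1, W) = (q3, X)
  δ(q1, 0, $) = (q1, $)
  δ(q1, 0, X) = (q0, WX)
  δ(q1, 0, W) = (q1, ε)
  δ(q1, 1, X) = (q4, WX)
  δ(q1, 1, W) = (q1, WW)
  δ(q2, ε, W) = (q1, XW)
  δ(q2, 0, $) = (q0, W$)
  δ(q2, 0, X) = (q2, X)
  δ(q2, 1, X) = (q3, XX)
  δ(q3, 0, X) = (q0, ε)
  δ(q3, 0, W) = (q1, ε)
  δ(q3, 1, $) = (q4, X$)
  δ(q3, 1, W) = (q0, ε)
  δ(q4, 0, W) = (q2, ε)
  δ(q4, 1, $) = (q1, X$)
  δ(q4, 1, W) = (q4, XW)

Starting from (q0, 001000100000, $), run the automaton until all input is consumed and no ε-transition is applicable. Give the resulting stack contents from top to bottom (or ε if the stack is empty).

(q0, 001000100000, $) ⊢ (q2, 01000100000, WX$) ⊢ (q1, 01000100000, XWX$) ⊢ (q0, 1000100000, WXWX$) ⊢ (q3, 000100000, XXWX$) ⊢ (q0, 00100000, XWX$) ⊢ (q3, 0100000, XWX$) ⊢ (q0, 100000, WX$) ⊢ (q3, 00000, XX$) ⊢ (q0, 0000, X$) ⊢ (q3, 000, X$) ⊢ (q0, 00, $) ⊢ (q2, 0, WX$) ⊢ (q1, 0, XWX$) ⊢ (q0, ε, WXWX$)
All input consumed in state q0 with stack WXWX$.

WXWX$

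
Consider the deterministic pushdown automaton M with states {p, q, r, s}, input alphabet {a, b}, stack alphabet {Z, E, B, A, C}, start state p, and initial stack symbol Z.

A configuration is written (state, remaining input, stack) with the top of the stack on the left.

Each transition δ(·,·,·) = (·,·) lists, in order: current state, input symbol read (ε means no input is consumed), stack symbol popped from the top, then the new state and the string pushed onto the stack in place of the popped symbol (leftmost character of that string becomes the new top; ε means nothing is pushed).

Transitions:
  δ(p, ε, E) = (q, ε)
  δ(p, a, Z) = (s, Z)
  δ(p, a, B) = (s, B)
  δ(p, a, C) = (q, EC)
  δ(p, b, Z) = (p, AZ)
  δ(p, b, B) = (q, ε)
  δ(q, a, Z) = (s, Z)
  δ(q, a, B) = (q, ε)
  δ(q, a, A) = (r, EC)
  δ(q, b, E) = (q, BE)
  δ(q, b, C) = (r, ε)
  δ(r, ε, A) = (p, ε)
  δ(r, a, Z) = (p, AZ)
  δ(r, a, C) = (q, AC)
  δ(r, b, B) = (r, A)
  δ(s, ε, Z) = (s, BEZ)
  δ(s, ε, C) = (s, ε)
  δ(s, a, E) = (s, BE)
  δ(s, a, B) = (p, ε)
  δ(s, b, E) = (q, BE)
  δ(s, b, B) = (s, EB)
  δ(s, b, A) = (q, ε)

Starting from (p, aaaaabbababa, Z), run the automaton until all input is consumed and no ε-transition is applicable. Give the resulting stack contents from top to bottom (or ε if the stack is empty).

EBEZ

(p, aaaaabbababa, Z)
  read a, top Z: go to s, push Z → (s, aaaabbababa, Z)
  ε-move, top Z: go to s, push BEZ → (s, aaaabbababa, BEZ)
  read a, top B: go to p, push ε → (p, aaabbababa, EZ)
  ε-move, top E: go to q, push ε → (q, aaabbababa, Z)
  read a, top Z: go to s, push Z → (s, aabbababa, Z)
  ε-move, top Z: go to s, push BEZ → (s, aabbababa, BEZ)
  read a, top B: go to p, push ε → (p, abbababa, EZ)
  ε-move, top E: go to q, push ε → (q, abbababa, Z)
  read a, top Z: go to s, push Z → (s, bbababa, Z)
  ε-move, top Z: go to s, push BEZ → (s, bbababa, BEZ)
  read b, top B: go to s, push EB → (s, bababa, EBEZ)
  read b, top E: go to q, push BE → (q, ababa, BEBEZ)
  read a, top B: go to q, push ε → (q, baba, EBEZ)
  read b, top E: go to q, push BE → (q, aba, BEBEZ)
  read a, top B: go to q, push ε → (q, ba, EBEZ)
  read b, top E: go to q, push BE → (q, a, BEBEZ)
  read a, top B: go to q, push ε → (q, ε, EBEZ)
All input consumed in state q with stack EBEZ.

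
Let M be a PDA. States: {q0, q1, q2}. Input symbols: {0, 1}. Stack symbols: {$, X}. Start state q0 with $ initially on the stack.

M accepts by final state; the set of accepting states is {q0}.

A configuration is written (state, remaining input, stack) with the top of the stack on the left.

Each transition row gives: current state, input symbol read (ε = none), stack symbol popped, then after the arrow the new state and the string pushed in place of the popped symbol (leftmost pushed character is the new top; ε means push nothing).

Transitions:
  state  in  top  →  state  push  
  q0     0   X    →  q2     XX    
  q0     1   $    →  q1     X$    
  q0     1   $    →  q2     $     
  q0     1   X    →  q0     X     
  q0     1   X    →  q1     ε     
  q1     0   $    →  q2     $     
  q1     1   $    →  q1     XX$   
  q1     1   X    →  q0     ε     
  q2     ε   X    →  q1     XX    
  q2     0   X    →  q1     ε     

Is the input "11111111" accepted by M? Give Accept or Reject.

Accept

One accepting computation: (q0, 11111111, $) ⊢ (q1, 1111111, X$) ⊢ (q0, 111111, $) ⊢ (q1, 11111, X$) ⊢ (q0, 1111, $) ⊢ (q1, 111, X$) ⊢ (q0, 11, $) ⊢ (q1, 1, X$) ⊢ (q0, ε, $)
All input consumed and state q0 ∈ F.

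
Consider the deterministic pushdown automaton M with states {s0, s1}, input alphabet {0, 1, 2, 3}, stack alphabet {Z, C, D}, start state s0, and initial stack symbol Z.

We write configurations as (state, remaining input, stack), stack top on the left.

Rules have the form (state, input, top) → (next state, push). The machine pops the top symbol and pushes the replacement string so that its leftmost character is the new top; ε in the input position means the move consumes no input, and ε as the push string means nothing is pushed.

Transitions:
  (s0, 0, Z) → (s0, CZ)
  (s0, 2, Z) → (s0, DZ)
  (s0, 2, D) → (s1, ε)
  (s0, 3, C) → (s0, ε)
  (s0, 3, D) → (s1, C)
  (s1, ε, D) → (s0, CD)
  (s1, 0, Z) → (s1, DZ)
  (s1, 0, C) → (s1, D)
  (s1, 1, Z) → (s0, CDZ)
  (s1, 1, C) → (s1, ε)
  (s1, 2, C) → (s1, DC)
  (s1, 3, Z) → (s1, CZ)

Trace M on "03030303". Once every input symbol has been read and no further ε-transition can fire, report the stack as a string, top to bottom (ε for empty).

(s0, 03030303, Z)
  read 0, top Z: go to s0, push CZ → (s0, 3030303, CZ)
  read 3, top C: go to s0, push ε → (s0, 030303, Z)
  read 0, top Z: go to s0, push CZ → (s0, 30303, CZ)
  read 3, top C: go to s0, push ε → (s0, 0303, Z)
  read 0, top Z: go to s0, push CZ → (s0, 303, CZ)
  read 3, top C: go to s0, push ε → (s0, 03, Z)
  read 0, top Z: go to s0, push CZ → (s0, 3, CZ)
  read 3, top C: go to s0, push ε → (s0, ε, Z)
All input consumed in state s0 with stack Z.

Z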